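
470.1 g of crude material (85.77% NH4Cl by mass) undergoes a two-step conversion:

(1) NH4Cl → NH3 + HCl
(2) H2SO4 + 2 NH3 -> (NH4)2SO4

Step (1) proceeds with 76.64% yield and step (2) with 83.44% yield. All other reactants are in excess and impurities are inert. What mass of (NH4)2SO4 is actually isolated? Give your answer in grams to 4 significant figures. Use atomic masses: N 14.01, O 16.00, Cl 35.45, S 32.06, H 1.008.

318.5 g

Pure NH4Cl = 470.1 × 0.8577 = 403.20 g.
M(NH4Cl) = 14.01 + 4(1.008) + 35.45 = 53.492 g/mol.
M((NH4)2SO4) = 2(14.01) + 8(1.008) + 32.06 + 4(16.00) = 132.144 g/mol.
n(NH4Cl) = 403.20 / 53.492 = 7.5377 mol.
Step 1 (NH4Cl:NH3 = 1:1): theoretical n(NH3) = 7.5377 mol; at 76.64% yield, n(NH3) = 5.7769 mol.
Step 2 (NH3:(NH4)2SO4 = 2:1): theoretical n((NH4)2SO4) = 2.8884 mol, so theoretical mass = 2.8884 × 132.144 = 381.69 g.
At 83.44% yield, actual mass of (NH4)2SO4 = 381.69 × 0.8344 = 318.48 g.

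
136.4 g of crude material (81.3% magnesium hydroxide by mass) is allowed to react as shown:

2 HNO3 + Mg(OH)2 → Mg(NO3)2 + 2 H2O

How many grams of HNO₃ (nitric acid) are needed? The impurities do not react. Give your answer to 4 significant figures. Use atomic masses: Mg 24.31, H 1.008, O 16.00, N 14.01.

239.6 g

Mass of pure Mg(OH)2 = 136.4 g × 0.813 = 110.89 g.
M(Mg(OH)2) = 24.31 + 2(16.00) + 2(1.008) = 58.326 g/mol.
M(HNO3) = 1.008 + 14.01 + 3(16.00) = 63.018 g/mol.
n(Mg(OH)2) = 110.89 g / 58.326 g/mol = 1.9013 mol.
From the equation the Mg(OH)2:HNO3 mole ratio is 1:2, so n(HNO3) = 1.9013 × 2/1 = 3.8025 mol.
Mass of HNO3 = 3.8025 mol × 63.018 g/mol = 239.63 g.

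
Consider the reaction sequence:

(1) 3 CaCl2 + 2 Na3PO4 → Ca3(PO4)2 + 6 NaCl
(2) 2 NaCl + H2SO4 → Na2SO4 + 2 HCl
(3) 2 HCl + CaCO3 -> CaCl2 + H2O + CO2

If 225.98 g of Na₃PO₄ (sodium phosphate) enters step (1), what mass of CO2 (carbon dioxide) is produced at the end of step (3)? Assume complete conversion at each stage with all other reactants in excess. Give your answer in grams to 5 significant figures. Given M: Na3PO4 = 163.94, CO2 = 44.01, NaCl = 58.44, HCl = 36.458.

90.997 g

n(Na3PO4) = 225.98 / 163.94 = 1.37843 mol.
Reaction (1): Na3PO4→NaCl ratio 2:6 ⇒ n(NaCl) = 4.13529 mol.
Reaction (2): NaCl→HCl ratio 2:2 ⇒ n(HCl) = 4.13529 mol.
Reaction (3): HCl→CO2 ratio 2:1 ⇒ n(CO2) = 2.06765 mol.
Mass of CO2 = 2.06765 × 44.01 = 90.9971 g.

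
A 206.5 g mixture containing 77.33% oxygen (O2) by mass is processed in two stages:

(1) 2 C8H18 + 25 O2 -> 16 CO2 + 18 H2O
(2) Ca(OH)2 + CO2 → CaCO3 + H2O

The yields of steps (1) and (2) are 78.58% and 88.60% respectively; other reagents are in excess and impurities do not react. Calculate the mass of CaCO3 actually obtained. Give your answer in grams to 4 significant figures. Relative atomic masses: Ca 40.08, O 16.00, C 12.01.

222.6 g

Pure O2 = 206.5 × 0.7733 = 159.69 g.
M(O2) = 2(16.00) = 32.00 g/mol.
M(CaCO3) = 40.08 + 12.01 + 3(16.00) = 100.09 g/mol.
n(O2) = 159.69 / 32.00 = 4.9902 mol.
Step 1 (O2:CO2 = 25:16): theoretical n(CO2) = 3.1937 mol; at 78.58% yield, n(CO2) = 2.5096 mol.
Step 2 (CO2:CaCO3 = 1:1): theoretical n(CaCO3) = 2.5096 mol, so theoretical mass = 2.5096 × 100.09 = 251.19 g.
At 88.60% yield, actual mass of CaCO3 = 251.19 × 0.8860 = 222.55 g.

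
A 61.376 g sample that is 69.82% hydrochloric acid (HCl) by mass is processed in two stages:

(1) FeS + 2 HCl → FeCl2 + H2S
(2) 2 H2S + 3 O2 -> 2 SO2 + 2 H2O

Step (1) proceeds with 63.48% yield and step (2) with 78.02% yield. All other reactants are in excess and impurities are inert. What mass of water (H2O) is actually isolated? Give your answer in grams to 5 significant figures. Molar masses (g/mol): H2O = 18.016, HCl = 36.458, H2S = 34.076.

5.2439 g

Pure HCl = 61.376 × 0.6982 = 42.8527 g.
n(HCl) = 42.8527 / 36.458 = 1.17540 mol.
Step 1 (HCl:H2S = 2:1): theoretical n(H2S) = 0.587700 mol; at 63.48% yield, n(H2S) = 0.373072 mol.
Step 2 (H2S:H2O = 2:2): theoretical n(H2O) = 0.373072 mol, so theoretical mass = 0.373072 × 18.016 = 6.72126 g.
At 78.02% yield, actual mass of H2O = 6.72126 × 0.7802 = 5.24393 g.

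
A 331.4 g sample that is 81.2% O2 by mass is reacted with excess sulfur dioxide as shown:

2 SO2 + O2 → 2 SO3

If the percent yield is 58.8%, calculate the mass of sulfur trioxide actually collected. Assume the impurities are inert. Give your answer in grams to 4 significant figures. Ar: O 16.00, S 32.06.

791.7 g

Pure O2 available = 331.4 g × 0.812 = 269.10 g.
M(O2) = 2(16.00) = 32.00 g/mol.
M(SO3) = 32.06 + 3(16.00) = 80.06 g/mol.
n(O2) = 269.10 g / 32.00 g/mol = 8.4093 mol.
From the equation the O2:SO3 mole ratio is 1:2, so n(SO3) = 8.4093 × 2/1 = 16.819 mol.
Mass of SO3 = 16.819 mol × 80.06 g/mol = 1346.5 g.
Actual mass collected = 1346.5 g × 0.588 = 791.74 g.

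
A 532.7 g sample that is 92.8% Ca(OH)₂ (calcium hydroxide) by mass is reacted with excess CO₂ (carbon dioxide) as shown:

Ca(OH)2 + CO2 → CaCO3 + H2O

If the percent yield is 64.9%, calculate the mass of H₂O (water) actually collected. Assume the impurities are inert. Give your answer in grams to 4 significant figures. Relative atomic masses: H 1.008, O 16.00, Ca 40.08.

Pure Ca(OH)2 available = 532.7 g × 0.928 = 494.35 g.
M(Ca(OH)2) = 40.08 + 2(16.00) + 2(1.008) = 74.096 g/mol.
M(H2O) = 2(1.008) + 16.00 = 18.016 g/mol.
n(Ca(OH)2) = 494.35 g / 74.096 g/mol = 6.6717 mol.
From the equation the Ca(OH)2:H2O mole ratio is 1:1, so n(H2O) = 6.6717 × 1/1 = 6.6717 mol.
Mass of H2O = 6.6717 mol × 18.016 g/mol = 120.20 g.
Actual mass collected = 120.20 g × 0.649 = 78.008 g.

78.01 g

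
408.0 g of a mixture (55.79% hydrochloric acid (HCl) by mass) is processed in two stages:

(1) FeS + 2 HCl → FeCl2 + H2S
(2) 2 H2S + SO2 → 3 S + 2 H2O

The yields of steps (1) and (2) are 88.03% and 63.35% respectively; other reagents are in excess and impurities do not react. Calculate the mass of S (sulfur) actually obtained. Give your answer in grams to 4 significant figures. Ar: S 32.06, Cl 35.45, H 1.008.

83.72 g

Pure HCl = 408.0 × 0.5579 = 227.62 g.
M(HCl) = 1.008 + 35.45 = 36.458 g/mol.
M(S) = 32.06 g/mol.
n(HCl) = 227.62 / 36.458 = 6.2434 mol.
Step 1 (HCl:H2S = 2:1): theoretical n(H2S) = 3.1217 mol; at 88.03% yield, n(H2S) = 2.7480 mol.
Step 2 (H2S:S = 2:3): theoretical n(S) = 4.1221 mol, so theoretical mass = 4.1221 × 32.06 = 132.15 g.
At 63.35% yield, actual mass of S = 132.15 × 0.6335 = 83.719 g.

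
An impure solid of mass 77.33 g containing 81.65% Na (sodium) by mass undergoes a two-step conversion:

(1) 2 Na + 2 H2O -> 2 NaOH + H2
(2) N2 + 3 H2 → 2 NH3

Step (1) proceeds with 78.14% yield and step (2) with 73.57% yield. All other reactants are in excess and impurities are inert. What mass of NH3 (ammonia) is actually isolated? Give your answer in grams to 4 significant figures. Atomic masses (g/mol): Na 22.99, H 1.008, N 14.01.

Pure Na = 77.33 × 0.8165 = 63.140 g.
M(Na) = 22.99 g/mol.
M(NH3) = 14.01 + 3(1.008) = 17.034 g/mol.
n(Na) = 63.140 / 22.99 = 2.7464 mol.
Step 1 (Na:H2 = 2:1): theoretical n(H2) = 1.3732 mol; at 78.14% yield, n(H2) = 1.0730 mol.
Step 2 (H2:NH3 = 3:2): theoretical n(NH3) = 0.71535 mol, so theoretical mass = 0.71535 × 17.034 = 12.185 g.
At 73.57% yield, actual mass of NH3 = 12.185 × 0.7357 = 8.9647 g.

8.965 g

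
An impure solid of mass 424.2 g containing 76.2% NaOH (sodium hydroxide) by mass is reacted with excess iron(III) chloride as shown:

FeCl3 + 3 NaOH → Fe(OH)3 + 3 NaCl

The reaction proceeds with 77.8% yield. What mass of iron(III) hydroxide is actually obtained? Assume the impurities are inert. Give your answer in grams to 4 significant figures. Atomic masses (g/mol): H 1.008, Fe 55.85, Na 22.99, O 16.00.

Pure NaOH available = 424.2 g × 0.762 = 323.24 g.
M(NaOH) = 22.99 + 16.00 + 1.008 = 39.998 g/mol.
M(Fe(OH)3) = 55.85 + 3(16.00) + 3(1.008) = 106.874 g/mol.
n(NaOH) = 323.24 g / 39.998 g/mol = 8.0814 mol.
From the equation the NaOH:Fe(OH)3 mole ratio is 3:1, so n(Fe(OH)3) = 8.0814 × 1/3 = 2.6938 mol.
Mass of Fe(OH)3 = 2.6938 mol × 106.874 g/mol = 287.90 g.
Actual mass collected = 287.90 g × 0.778 = 223.98 g.

224.0 g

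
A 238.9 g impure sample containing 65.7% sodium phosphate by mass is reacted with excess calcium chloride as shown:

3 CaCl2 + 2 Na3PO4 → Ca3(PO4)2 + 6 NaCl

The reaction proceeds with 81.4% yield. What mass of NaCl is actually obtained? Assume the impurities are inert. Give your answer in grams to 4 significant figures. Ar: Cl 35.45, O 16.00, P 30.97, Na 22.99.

136.6 g

Pure Na3PO4 available = 238.9 g × 0.657 = 156.96 g.
M(Na3PO4) = 3(22.99) + 30.97 + 4(16.00) = 163.94 g/mol.
M(NaCl) = 22.99 + 35.45 = 58.44 g/mol.
n(Na3PO4) = 156.96 g / 163.94 g/mol = 0.95741 mol.
From the equation the Na3PO4:NaCl mole ratio is 2:6, so n(NaCl) = 0.95741 × 6/2 = 2.8722 mol.
Mass of NaCl = 2.8722 mol × 58.44 g/mol = 167.85 g.
Actual mass collected = 167.85 g × 0.814 = 136.63 g.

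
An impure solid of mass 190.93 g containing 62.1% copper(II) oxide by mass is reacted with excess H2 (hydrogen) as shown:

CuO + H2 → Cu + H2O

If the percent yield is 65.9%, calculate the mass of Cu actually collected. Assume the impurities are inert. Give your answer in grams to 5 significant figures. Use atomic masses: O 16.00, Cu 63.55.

62.420 g

Pure CuO available = 190.93 g × 0.621 = 118.568 g.
M(CuO) = 63.55 + 16.00 = 79.55 g/mol.
M(Cu) = 63.55 g/mol.
n(CuO) = 118.568 g / 79.55 g/mol = 1.49048 mol.
From the equation the CuO:Cu mole ratio is 1:1, so n(Cu) = 1.49048 × 1/1 = 1.49048 mol.
Mass of Cu = 1.49048 mol × 63.55 g/mol = 94.7199 g.
Actual mass collected = 94.7199 g × 0.659 = 62.4204 g.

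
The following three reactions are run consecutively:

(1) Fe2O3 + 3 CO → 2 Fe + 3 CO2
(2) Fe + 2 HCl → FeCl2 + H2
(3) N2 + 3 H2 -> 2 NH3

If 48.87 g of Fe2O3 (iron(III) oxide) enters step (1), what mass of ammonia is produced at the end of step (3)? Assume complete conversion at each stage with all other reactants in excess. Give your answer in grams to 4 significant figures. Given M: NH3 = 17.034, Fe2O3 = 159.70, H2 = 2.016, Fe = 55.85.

6.950 g

n(Fe2O3) = 48.87 / 159.70 = 0.30601 mol.
Reaction (1): Fe2O3→Fe ratio 1:2 ⇒ n(Fe) = 0.61202 mol.
Reaction (2): Fe→H2 ratio 1:1 ⇒ n(H2) = 0.61202 mol.
Reaction (3): H2→NH3 ratio 3:2 ⇒ n(NH3) = 0.40802 mol.
Mass of NH3 = 0.40802 × 17.034 = 6.9501 g.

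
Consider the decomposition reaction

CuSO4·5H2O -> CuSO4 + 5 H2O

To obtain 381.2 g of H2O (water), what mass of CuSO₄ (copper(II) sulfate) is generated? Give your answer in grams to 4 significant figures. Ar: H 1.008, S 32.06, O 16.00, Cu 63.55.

675.4 g

M(H2O) = 2(1.008) + 16.00 = 18.016 g/mol.
M(CuSO4) = 63.55 + 32.06 + 4(16.00) = 159.61 g/mol.
n(H2O) = 381.20 g / 18.016 g/mol = 21.159 mol.
From the equation the H2O:CuSO4 mole ratio is 5:1, so n(CuSO4) = 21.159 × 1/5 = 4.2318 mol.
Mass of CuSO4 = 4.2318 mol × 159.61 g/mol = 675.44 g.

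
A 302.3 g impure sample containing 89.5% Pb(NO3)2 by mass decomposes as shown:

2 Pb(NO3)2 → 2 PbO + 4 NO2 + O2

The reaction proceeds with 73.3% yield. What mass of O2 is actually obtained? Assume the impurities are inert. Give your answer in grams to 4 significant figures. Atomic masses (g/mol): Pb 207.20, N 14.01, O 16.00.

Pure Pb(NO3)2 available = 302.3 g × 0.895 = 270.56 g.
M(Pb(NO3)2) = 207.20 + 2(14.01) + 6(16.00) = 331.22 g/mol.
M(O2) = 2(16.00) = 32.00 g/mol.
n(Pb(NO3)2) = 270.56 g / 331.22 g/mol = 0.81685 mol.
From the equation the Pb(NO3)2:O2 mole ratio is 2:1, so n(O2) = 0.81685 × 1/2 = 0.40843 mol.
Mass of O2 = 0.40843 mol × 32.00 g/mol = 13.070 g.
Actual mass collected = 13.070 g × 0.733 = 9.5801 g.

9.580 g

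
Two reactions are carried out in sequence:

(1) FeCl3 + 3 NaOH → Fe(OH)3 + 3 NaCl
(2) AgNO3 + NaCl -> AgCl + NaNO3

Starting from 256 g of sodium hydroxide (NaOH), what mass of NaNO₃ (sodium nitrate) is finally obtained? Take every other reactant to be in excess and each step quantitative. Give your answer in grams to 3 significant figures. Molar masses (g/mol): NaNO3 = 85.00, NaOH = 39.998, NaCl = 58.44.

n(NaOH) = 256.0 / 39.998 = 6.400 mol.
Step 1 gives a 3:3 ratio of NaOH to NaCl, so n(NaCl) = 6.400 mol.
In step 2 the NaCl:NaNO3 ratio is 1:1, so n(NaNO3) = 6.400 mol.
Mass of NaNO3 = 6.400 × 85.00 = 544.0 g.

544 g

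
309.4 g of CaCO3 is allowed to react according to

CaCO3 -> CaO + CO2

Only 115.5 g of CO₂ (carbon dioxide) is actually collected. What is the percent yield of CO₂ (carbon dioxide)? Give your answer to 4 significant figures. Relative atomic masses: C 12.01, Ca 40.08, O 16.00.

84.90 %

M(CaCO3) = 40.08 + 12.01 + 3(16.00) = 100.09 g/mol.
M(CO2) = 12.01 + 2(16.00) = 44.01 g/mol.
n(CaCO3) = 309.40 g / 100.09 g/mol = 3.0912 mol.
From the equation the CaCO3:CO2 mole ratio is 1:1, so n(CO2) = 3.0912 × 1/1 = 3.0912 mol.
Mass of CO2 = 3.0912 mol × 44.01 g/mol = 136.04 g.
This is the theoretical yield. Percent yield = 115.5 g / 136.04 g × 100% = 84.899%.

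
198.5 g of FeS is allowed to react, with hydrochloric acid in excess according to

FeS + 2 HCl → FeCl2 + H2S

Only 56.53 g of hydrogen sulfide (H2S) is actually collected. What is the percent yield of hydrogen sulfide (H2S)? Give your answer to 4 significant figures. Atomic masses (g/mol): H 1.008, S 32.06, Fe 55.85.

73.47 %

M(FeS) = 55.85 + 32.06 = 87.91 g/mol.
M(H2S) = 2(1.008) + 32.06 = 34.076 g/mol.
n(FeS) = 198.50 g / 87.91 g/mol = 2.2580 mol.
From the equation the FeS:H2S mole ratio is 1:1, so n(H2S) = 2.2580 × 1/1 = 2.2580 mol.
Mass of H2S = 2.2580 mol × 34.076 g/mol = 76.943 g.
This is the theoretical yield. Percent yield = 56.53 g / 76.943 g × 100% = 73.470%.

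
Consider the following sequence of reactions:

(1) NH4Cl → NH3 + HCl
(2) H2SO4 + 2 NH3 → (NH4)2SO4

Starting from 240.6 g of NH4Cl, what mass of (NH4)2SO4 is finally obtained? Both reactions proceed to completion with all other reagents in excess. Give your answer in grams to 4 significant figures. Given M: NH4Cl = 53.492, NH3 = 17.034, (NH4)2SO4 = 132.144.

297.2 g

n(NH4Cl) = 240.60 / 53.492 = 4.4979 mol.
Step 1 gives a 1:1 ratio of NH4Cl to NH3, so n(NH3) = 4.4979 mol.
In step 2 the NH3:(NH4)2SO4 ratio is 2:1, so n((NH4)2SO4) = 2.2489 mol.
Mass of (NH4)2SO4 = 2.2489 × 132.144 = 297.18 g.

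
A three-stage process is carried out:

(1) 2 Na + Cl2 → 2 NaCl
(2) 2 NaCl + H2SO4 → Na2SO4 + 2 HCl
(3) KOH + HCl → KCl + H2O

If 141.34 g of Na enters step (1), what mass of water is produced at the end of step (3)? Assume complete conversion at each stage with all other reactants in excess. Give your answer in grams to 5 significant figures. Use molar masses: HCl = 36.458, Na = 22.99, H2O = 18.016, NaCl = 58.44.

110.76 g

n(Na) = 141.34 / 22.99 = 6.14789 mol.
Reaction (1): Na→NaCl ratio 2:2 ⇒ n(NaCl) = 6.14789 mol.
Reaction (2): NaCl→HCl ratio 2:2 ⇒ n(HCl) = 6.14789 mol.
Reaction (3): HCl→H2O ratio 1:1 ⇒ n(H2O) = 6.14789 mol.
Mass of H2O = 6.14789 × 18.016 = 110.760 g.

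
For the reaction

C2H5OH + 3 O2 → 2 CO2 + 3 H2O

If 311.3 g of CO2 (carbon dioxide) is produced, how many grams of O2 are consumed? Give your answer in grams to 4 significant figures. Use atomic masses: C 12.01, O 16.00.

339.5 g

M(CO2) = 12.01 + 2(16.00) = 44.01 g/mol.
M(O2) = 2(16.00) = 32.00 g/mol.
n(CO2) = 311.30 g / 44.01 g/mol = 7.0734 mol.
From the equation the CO2:O2 mole ratio is 2:3, so n(O2) = 7.0734 × 3/2 = 10.610 mol.
Mass of O2 = 10.610 mol × 32.00 g/mol = 339.52 g.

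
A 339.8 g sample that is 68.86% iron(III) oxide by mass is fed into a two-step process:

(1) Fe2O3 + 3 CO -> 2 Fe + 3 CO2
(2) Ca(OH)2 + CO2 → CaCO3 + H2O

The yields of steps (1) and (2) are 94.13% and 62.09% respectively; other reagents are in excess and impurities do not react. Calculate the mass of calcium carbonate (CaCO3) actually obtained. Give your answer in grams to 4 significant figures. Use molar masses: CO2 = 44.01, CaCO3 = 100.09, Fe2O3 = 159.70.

Pure Fe2O3 = 339.8 × 0.6886 = 233.99 g.
n(Fe2O3) = 233.99 / 159.70 = 1.4652 mol.
Step 1 (Fe2O3:CO2 = 1:3): theoretical n(CO2) = 4.3955 mol; at 94.13% yield, n(CO2) = 4.1375 mol.
Step 2 (CO2:CaCO3 = 1:1): theoretical n(CaCO3) = 4.1375 mol, so theoretical mass = 4.1375 × 100.09 = 414.12 g.
At 62.09% yield, actual mass of CaCO3 = 414.12 × 0.6209 = 257.13 g.

257.1 g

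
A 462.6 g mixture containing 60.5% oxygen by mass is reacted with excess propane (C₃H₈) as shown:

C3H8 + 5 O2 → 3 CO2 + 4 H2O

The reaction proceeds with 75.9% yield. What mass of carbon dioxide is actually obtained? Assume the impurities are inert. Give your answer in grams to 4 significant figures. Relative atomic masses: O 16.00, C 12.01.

175.3 g

Pure O2 available = 462.6 g × 0.605 = 279.87 g.
M(O2) = 2(16.00) = 32.00 g/mol.
M(CO2) = 12.01 + 2(16.00) = 44.01 g/mol.
n(O2) = 279.87 g / 32.00 g/mol = 8.7460 mol.
From the equation the O2:CO2 mole ratio is 5:3, so n(CO2) = 8.7460 × 3/5 = 5.2476 mol.
Mass of CO2 = 5.2476 mol × 44.01 g/mol = 230.95 g.
Actual mass collected = 230.95 g × 0.759 = 175.29 g.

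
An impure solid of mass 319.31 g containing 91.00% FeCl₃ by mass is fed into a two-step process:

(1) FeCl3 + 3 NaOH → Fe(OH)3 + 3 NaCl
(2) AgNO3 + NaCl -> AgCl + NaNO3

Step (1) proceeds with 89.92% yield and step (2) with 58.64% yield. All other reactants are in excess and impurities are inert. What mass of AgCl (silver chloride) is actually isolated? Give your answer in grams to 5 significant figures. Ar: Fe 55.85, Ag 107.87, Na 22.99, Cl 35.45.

Pure FeCl3 = 319.31 × 0.9100 = 290.572 g.
M(FeCl3) = 55.85 + 3(35.45) = 162.20 g/mol.
M(AgCl) = 107.87 + 35.45 = 143.32 g/mol.
n(FeCl3) = 290.572 / 162.20 = 1.79144 mol.
Step 1 (FeCl3:NaCl = 1:3): theoretical n(NaCl) = 5.37433 mol; at 89.92% yield, n(NaCl) = 4.83260 mol.
Step 2 (NaCl:AgCl = 1:1): theoretical n(AgCl) = 4.83260 mol, so theoretical mass = 4.83260 × 143.32 = 692.608 g.
At 58.64% yield, actual mass of AgCl = 692.608 × 0.5864 = 406.145 g.

406.15 g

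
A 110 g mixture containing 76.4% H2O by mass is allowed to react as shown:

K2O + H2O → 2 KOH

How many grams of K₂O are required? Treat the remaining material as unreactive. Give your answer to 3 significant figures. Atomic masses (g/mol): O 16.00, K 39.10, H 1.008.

Mass of pure H2O = 110 g × 0.764 = 84.04 g.
M(H2O) = 2(1.008) + 16.00 = 18.016 g/mol.
M(K2O) = 2(39.10) + 16.00 = 94.20 g/mol.
n(H2O) = 84.04 g / 18.016 g/mol = 4.665 mol.
From the equation the H2O:K2O mole ratio is 1:1, so n(K2O) = 4.665 × 1/1 = 4.665 mol.
Mass of K2O = 4.665 mol × 94.20 g/mol = 439.4 g.

439 g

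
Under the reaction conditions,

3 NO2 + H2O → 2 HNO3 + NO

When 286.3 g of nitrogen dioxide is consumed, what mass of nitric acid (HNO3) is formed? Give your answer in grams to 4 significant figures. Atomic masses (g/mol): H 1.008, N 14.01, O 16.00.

261.4 g

M(NO2) = 14.01 + 2(16.00) = 46.01 g/mol.
M(HNO3) = 1.008 + 14.01 + 3(16.00) = 63.018 g/mol.
n(NO2) = 286.30 g / 46.01 g/mol = 6.2226 mol.
From the equation the NO2:HNO3 mole ratio is 3:2, so n(HNO3) = 6.2226 × 2/3 = 4.1484 mol.
Mass of HNO3 = 4.1484 mol × 63.018 g/mol = 261.42 g.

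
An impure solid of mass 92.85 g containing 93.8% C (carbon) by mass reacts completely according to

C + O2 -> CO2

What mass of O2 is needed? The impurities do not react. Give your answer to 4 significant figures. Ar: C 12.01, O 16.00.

Mass of pure C = 92.85 g × 0.938 = 87.093 g.
M(C) = 12.01 g/mol.
M(O2) = 2(16.00) = 32.00 g/mol.
n(C) = 87.093 g / 12.01 g/mol = 7.2517 mol.
From the equation the C:O2 mole ratio is 1:1, so n(O2) = 7.2517 × 1/1 = 7.2517 mol.
Mass of O2 = 7.2517 mol × 32.00 g/mol = 232.06 g.

232.1 g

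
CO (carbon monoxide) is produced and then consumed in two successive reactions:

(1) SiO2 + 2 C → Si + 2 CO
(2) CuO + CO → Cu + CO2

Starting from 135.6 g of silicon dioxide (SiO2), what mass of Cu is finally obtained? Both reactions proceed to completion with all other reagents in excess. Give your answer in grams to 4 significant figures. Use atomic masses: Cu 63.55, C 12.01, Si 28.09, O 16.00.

286.8 g

M(SiO2) = 28.09 + 2(16.00) = 60.09 g/mol.
M(Cu) = 63.55 g/mol.
n(SiO2) = 135.60 / 60.09 = 2.2566 mol.
Step 1 gives a 1:2 ratio of SiO2 to CO, so n(CO) = 4.5132 mol.
In step 2 the CO:Cu ratio is 1:1, so n(Cu) = 4.5132 mol.
Mass of Cu = 4.5132 × 63.55 = 286.82 g.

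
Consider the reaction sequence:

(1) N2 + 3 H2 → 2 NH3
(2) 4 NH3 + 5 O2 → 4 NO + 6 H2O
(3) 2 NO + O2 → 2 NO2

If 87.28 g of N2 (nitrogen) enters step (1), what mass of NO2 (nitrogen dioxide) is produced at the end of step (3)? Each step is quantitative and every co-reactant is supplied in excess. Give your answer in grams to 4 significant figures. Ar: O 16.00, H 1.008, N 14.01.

M(N2) = 2(14.01) = 28.02 g/mol.
M(NO2) = 14.01 + 2(16.00) = 46.01 g/mol.
n(N2) = 87.28 / 28.02 = 3.1149 mol.
Reaction (1): N2→NH3 ratio 1:2 ⇒ n(NH3) = 6.2298 mol.
Reaction (2): NH3→NO ratio 4:4 ⇒ n(NO) = 6.2298 mol.
Reaction (3): NO→NO2 ratio 2:2 ⇒ n(NO2) = 6.2298 mol.
Mass of NO2 = 6.2298 × 46.01 = 286.63 g.

286.6 g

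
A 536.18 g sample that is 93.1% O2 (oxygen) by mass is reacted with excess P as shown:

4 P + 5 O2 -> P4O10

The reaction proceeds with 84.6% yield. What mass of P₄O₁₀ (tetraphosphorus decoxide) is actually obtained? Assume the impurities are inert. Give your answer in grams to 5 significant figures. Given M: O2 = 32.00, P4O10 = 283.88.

749.28 g

Pure O2 available = 536.18 g × 0.931 = 499.184 g.
n(O2) = 499.184 g / 32.00 g/mol = 15.5995 mol.
From the equation the O2:P4O10 mole ratio is 5:1, so n(P4O10) = 15.5995 × 1/5 = 3.11990 mol.
Mass of P4O10 = 3.11990 mol × 283.88 g/mol = 885.676 g.
Actual mass collected = 885.676 g × 0.846 = 749.282 g.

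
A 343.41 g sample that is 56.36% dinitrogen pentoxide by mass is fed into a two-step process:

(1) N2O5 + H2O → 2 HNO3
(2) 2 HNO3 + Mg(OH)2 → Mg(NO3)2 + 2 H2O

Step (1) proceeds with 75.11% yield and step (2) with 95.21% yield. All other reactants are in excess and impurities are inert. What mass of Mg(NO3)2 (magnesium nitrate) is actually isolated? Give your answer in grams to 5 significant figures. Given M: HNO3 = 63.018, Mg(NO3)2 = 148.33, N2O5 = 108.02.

190.06 g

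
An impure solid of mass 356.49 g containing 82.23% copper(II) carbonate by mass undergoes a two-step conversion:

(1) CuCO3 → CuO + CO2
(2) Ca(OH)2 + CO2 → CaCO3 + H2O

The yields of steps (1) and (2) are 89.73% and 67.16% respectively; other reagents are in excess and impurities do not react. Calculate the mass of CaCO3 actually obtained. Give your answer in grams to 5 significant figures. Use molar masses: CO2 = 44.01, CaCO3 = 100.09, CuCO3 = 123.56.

143.10 g

Pure CuCO3 = 356.49 × 0.8223 = 293.142 g.
n(CuCO3) = 293.142 / 123.56 = 2.37246 mol.
Step 1 (CuCO3:CO2 = 1:1): theoretical n(CO2) = 2.37246 mol; at 89.73% yield, n(CO2) = 2.12881 mol.
Step 2 (CO2:CaCO3 = 1:1): theoretical n(CaCO3) = 2.12881 mol, so theoretical mass = 2.12881 × 100.09 = 213.073 g.
At 67.16% yield, actual mass of CaCO3 = 213.073 × 0.6716 = 143.100 g.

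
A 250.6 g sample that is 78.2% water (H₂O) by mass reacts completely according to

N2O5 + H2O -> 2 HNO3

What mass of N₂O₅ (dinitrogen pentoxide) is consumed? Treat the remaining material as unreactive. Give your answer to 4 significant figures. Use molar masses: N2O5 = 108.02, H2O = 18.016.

1175 g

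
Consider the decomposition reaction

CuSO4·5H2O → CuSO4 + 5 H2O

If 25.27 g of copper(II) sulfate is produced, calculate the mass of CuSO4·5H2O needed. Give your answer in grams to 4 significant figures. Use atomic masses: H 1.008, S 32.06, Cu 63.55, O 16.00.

M(CuSO4) = 63.55 + 32.06 + 4(16.00) = 159.61 g/mol.
M(CuSO4·5H2O) = 63.55 + 32.06 + 9(16.00) + 10(1.008) = 249.69 g/mol.
n(CuSO4) = 25.270 g / 159.61 g/mol = 0.15832 mol.
From the equation the CuSO4:CuSO4·5H2O mole ratio is 1:1, so n(CuSO4·5H2O) = 0.15832 × 1/1 = 0.15832 mol.
Mass of CuSO4·5H2O = 0.15832 mol × 249.69 g/mol = 39.532 g.

39.53 g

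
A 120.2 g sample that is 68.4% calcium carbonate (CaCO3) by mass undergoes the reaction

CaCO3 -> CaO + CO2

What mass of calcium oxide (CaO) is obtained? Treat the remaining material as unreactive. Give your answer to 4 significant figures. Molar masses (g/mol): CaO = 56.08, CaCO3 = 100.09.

Mass of pure CaCO3 = 120.2 g × 0.684 = 82.217 g.
n(CaCO3) = 82.217 g / 100.09 g/mol = 0.82143 mol.
From the equation the CaCO3:CaO mole ratio is 1:1, so n(CaO) = 0.82143 × 1/1 = 0.82143 mol.
Mass of CaO = 0.82143 mol × 56.08 g/mol = 46.066 g.

46.07 g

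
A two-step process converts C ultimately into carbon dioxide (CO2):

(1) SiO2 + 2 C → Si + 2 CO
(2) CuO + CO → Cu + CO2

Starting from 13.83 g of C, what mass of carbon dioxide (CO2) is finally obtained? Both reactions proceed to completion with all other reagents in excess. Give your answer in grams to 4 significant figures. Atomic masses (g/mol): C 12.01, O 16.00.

50.68 g

M(C) = 12.01 g/mol.
M(CO2) = 12.01 + 2(16.00) = 44.01 g/mol.
n(C) = 13.830 / 12.01 = 1.1515 mol.
Step 1 gives a 2:2 ratio of C to CO, so n(CO) = 1.1515 mol.
In step 2 the CO:CO2 ratio is 1:1, so n(CO2) = 1.1515 mol.
Mass of CO2 = 1.1515 × 44.01 = 50.679 g.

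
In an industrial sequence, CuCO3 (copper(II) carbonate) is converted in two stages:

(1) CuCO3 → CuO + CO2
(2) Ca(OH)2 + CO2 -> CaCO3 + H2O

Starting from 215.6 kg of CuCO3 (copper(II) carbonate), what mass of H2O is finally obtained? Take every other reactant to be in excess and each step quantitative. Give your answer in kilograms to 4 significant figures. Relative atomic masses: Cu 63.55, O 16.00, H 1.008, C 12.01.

31.44 kg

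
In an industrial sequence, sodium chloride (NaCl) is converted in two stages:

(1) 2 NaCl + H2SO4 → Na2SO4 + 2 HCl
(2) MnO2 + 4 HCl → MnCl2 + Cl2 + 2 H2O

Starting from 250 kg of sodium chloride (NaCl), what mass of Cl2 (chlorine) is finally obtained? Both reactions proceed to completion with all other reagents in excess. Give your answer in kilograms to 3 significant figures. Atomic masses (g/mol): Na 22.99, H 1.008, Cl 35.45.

75.8 kg

M(NaCl) = 22.99 + 35.45 = 58.44 g/mol.
M(Cl2) = 2(35.45) = 70.90 g/mol.
250 kg = 250000 g.
n(NaCl) = 250000 / 58.44 = 4278 mol.
Step 1 gives a 2:2 ratio of NaCl to HCl, so n(HCl) = 4278 mol.
In step 2 the HCl:Cl2 ratio is 4:1, so n(Cl2) = 1069 mol.
Mass of Cl2 = 1069 × 70.90 = 75830 g = 75.8 kg.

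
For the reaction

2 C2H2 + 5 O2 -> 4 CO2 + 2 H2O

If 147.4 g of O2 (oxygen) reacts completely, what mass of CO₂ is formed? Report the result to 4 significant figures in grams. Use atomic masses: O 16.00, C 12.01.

M(O2) = 2(16.00) = 32.00 g/mol.
M(CO2) = 12.01 + 2(16.00) = 44.01 g/mol.
n(O2) = 147.40 g / 32.00 g/mol = 4.6063 mol.
From the equation the O2:CO2 mole ratio is 5:4, so n(CO2) = 4.6063 × 4/5 = 3.6850 mol.
Mass of CO2 = 3.6850 mol × 44.01 g/mol = 162.18 g.

162.2 g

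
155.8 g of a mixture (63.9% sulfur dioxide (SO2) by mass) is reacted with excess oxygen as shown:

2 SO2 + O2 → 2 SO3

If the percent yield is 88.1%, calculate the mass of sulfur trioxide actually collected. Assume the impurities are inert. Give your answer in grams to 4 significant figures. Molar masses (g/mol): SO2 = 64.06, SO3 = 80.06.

109.6 g

Pure SO2 available = 155.8 g × 0.639 = 99.556 g.
n(SO2) = 99.556 g / 64.06 g/mol = 1.5541 mol.
From the equation the SO2:SO3 mole ratio is 2:2, so n(SO3) = 1.5541 × 2/2 = 1.5541 mol.
Mass of SO3 = 1.5541 mol × 80.06 g/mol = 124.42 g.
Actual mass collected = 124.42 g × 0.881 = 109.62 g.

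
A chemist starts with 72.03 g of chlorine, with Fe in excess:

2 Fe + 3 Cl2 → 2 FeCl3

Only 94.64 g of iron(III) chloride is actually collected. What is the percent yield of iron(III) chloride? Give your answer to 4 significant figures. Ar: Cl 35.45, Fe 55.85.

86.15 %

M(Cl2) = 2(35.45) = 70.90 g/mol.
M(FeCl3) = 55.85 + 3(35.45) = 162.20 g/mol.
n(Cl2) = 72.030 g / 70.90 g/mol = 1.0159 mol.
From the equation the Cl2:FeCl3 mole ratio is 3:2, so n(FeCl3) = 1.0159 × 2/3 = 0.67729 mol.
Mass of FeCl3 = 0.67729 mol × 162.20 g/mol = 109.86 g.
This is the theoretical yield. Percent yield = 94.64 g / 109.86 g × 100% = 86.149%.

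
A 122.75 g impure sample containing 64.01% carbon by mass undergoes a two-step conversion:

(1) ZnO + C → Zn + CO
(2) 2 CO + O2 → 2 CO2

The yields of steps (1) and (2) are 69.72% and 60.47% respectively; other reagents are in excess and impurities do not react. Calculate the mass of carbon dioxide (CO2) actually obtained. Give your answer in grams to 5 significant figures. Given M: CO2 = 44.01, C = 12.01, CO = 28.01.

Pure C = 122.75 × 0.6401 = 78.5723 g.
n(C) = 78.5723 / 12.01 = 6.54224 mol.
Step 1 (C:CO = 1:1): theoretical n(CO) = 6.54224 mol; at 69.72% yield, n(CO) = 4.56125 mol.
Step 2 (CO:CO2 = 2:2): theoretical n(CO2) = 4.56125 mol, so theoretical mass = 4.56125 × 44.01 = 200.741 g.
At 60.47% yield, actual mass of CO2 = 200.741 × 0.6047 = 121.388 g.

121.39 g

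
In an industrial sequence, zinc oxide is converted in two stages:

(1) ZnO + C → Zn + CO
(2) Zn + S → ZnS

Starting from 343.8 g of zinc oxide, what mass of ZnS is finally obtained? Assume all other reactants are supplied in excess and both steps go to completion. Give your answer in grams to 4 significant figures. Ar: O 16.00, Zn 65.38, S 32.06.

M(ZnO) = 65.38 + 16.00 = 81.38 g/mol.
M(ZnS) = 65.38 + 32.06 = 97.44 g/mol.
n(ZnO) = 343.80 / 81.38 = 4.2246 mol.
Step 1 gives a 1:1 ratio of ZnO to Zn, so n(Zn) = 4.2246 mol.
In step 2 the Zn:ZnS ratio is 1:1, so n(ZnS) = 4.2246 mol.
Mass of ZnS = 4.2246 × 97.44 = 411.65 g.

411.6 g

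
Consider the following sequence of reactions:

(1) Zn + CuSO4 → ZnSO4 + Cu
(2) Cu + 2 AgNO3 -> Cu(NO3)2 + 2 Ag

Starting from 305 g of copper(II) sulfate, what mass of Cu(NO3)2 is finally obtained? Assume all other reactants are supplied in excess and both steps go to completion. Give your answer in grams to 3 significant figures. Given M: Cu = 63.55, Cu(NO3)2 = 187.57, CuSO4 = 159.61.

358 g

n(CuSO4) = 305.0 / 159.61 = 1.911 mol.
Step 1 gives a 1:1 ratio of CuSO4 to Cu, so n(Cu) = 1.911 mol.
In step 2 the Cu:Cu(NO3)2 ratio is 1:1, so n(Cu(NO3)2) = 1.911 mol.
Mass of Cu(NO3)2 = 1.911 × 187.57 = 358.4 g.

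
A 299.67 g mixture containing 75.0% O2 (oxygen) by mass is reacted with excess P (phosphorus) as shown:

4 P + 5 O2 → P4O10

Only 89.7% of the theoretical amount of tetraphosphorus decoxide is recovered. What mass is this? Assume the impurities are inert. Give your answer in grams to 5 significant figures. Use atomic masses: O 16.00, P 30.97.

357.69 g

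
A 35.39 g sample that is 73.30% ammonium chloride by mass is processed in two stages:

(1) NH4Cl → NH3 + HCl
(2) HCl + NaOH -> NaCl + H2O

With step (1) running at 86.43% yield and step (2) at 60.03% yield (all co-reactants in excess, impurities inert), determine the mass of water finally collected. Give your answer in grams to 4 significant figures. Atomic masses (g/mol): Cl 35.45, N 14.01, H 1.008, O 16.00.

4.533 g

Pure NH4Cl = 35.39 × 0.7330 = 25.941 g.
M(NH4Cl) = 14.01 + 4(1.008) + 35.45 = 53.492 g/mol.
M(H2O) = 2(1.008) + 16.00 = 18.016 g/mol.
n(NH4Cl) = 25.941 / 53.492 = 0.48495 mol.
Step 1 (NH4Cl:HCl = 1:1): theoretical n(HCl) = 0.48495 mol; at 86.43% yield, n(HCl) = 0.41914 mol.
Step 2 (HCl:H2O = 1:1): theoretical n(H2O) = 0.41914 mol, so theoretical mass = 0.41914 × 18.016 = 7.5512 g.
At 60.03% yield, actual mass of H2O = 7.5512 × 0.6003 = 4.5330 g.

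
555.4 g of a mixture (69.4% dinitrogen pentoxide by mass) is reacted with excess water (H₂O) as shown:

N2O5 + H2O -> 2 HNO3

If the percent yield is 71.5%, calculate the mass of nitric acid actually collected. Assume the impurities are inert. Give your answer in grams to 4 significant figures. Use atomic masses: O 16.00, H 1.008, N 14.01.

321.6 g

Pure N2O5 available = 555.4 g × 0.694 = 385.45 g.
M(N2O5) = 2(14.01) + 5(16.00) = 108.02 g/mol.
M(HNO3) = 1.008 + 14.01 + 3(16.00) = 63.018 g/mol.
n(N2O5) = 385.45 g / 108.02 g/mol = 3.5683 mol.
From the equation the N2O5:HNO3 mole ratio is 1:2, so n(HNO3) = 3.5683 × 2/1 = 7.1366 mol.
Mass of HNO3 = 7.1366 mol × 63.018 g/mol = 449.73 g.
Actual mass collected = 449.73 g × 0.715 = 321.56 g.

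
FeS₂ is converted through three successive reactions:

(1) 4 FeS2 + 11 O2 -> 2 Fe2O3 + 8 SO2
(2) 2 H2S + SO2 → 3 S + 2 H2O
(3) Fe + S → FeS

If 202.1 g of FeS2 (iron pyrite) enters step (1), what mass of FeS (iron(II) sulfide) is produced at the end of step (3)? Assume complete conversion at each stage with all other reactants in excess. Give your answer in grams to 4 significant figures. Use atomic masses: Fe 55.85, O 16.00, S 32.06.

888.6 g

M(FeS2) = 55.85 + 2(32.06) = 119.97 g/mol.
M(FeS) = 55.85 + 32.06 = 87.91 g/mol.
n(FeS2) = 202.1 / 119.97 = 1.6846 mol.
Reaction (1): FeS2→SO2 ratio 4:8 ⇒ n(SO2) = 3.3692 mol.
Reaction (2): SO2→S ratio 1:3 ⇒ n(S) = 10.108 mol.
Reaction (3): S→FeS ratio 1:1 ⇒ n(FeS) = 10.108 mol.
Mass of FeS = 10.108 × 87.91 = 888.55 g.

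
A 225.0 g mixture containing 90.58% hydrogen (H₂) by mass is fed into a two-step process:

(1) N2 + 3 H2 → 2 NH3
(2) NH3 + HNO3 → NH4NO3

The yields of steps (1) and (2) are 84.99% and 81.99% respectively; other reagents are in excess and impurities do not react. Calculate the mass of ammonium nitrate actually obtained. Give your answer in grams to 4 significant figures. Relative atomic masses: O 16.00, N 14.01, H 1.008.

3760 g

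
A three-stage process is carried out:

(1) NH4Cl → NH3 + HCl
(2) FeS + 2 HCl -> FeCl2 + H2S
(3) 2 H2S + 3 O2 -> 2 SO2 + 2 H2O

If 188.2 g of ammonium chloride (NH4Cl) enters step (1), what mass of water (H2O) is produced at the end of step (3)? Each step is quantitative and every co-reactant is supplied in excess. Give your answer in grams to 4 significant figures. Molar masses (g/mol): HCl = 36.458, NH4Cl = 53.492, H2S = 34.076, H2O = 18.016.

n(NH4Cl) = 188.2 / 53.492 = 3.5183 mol.
Reaction (1): NH4Cl→HCl ratio 1:1 ⇒ n(HCl) = 3.5183 mol.
Reaction (2): HCl→H2S ratio 2:1 ⇒ n(H2S) = 1.7591 mol.
Reaction (3): H2S→H2O ratio 2:2 ⇒ n(H2O) = 1.7591 mol.
Mass of H2O = 1.7591 × 18.016 = 31.693 g.

31.69 g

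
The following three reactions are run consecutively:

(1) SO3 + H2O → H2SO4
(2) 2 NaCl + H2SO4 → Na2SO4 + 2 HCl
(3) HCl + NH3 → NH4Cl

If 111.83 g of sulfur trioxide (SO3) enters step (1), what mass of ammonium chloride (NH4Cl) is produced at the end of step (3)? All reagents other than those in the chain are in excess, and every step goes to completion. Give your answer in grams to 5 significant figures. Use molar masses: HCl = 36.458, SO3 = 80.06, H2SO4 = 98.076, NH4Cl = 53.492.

149.44 g

n(SO3) = 111.83 / 80.06 = 1.39683 mol.
Reaction (1): SO3→H2SO4 ratio 1:1 ⇒ n(H2SO4) = 1.39683 mol.
Reaction (2): H2SO4→HCl ratio 1:2 ⇒ n(HCl) = 2.79365 mol.
Reaction (3): HCl→NH4Cl ratio 1:1 ⇒ n(NH4Cl) = 2.79365 mol.
Mass of NH4Cl = 2.79365 × 53.492 = 149.438 g.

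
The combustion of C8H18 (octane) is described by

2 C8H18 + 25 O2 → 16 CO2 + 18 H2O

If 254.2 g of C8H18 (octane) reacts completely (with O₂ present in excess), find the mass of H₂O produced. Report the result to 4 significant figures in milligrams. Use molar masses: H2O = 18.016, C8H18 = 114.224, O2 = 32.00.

360800 mg

n(C8H18) = 254.20 g / 114.224 g/mol = 2.2255 mol.
From the equation the C8H18:H2O mole ratio is 2:18, so n(H2O) = 2.2255 × 18/2 = 20.029 mol.
Mass of H2O = 20.029 mol × 18.016 g/mol = 360.84 g.
Converting to mg: 360.84 g = 360800 mg.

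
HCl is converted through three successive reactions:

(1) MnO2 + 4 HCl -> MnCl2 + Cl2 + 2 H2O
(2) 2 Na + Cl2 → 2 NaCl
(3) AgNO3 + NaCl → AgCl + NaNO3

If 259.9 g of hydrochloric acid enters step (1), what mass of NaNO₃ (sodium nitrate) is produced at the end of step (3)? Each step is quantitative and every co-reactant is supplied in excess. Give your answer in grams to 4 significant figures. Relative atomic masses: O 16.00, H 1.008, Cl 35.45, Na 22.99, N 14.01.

303.0 g

M(HCl) = 1.008 + 35.45 = 36.458 g/mol.
M(NaNO3) = 22.99 + 14.01 + 3(16.00) = 85.00 g/mol.
n(HCl) = 259.9 / 36.458 = 7.1288 mol.
Reaction (1): HCl→Cl2 ratio 4:1 ⇒ n(Cl2) = 1.7822 mol.
Reaction (2): Cl2→NaCl ratio 1:2 ⇒ n(NaCl) = 3.5644 mol.
Reaction (3): NaCl→NaNO3 ratio 1:1 ⇒ n(NaNO3) = 3.5644 mol.
Mass of NaNO3 = 3.5644 × 85.00 = 302.97 g.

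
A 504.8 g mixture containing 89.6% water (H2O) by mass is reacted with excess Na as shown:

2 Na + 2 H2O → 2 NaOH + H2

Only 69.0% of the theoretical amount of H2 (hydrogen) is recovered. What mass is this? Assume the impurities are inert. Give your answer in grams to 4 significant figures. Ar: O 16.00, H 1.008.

17.46 g

Pure H2O available = 504.8 g × 0.896 = 452.30 g.
M(H2O) = 2(1.008) + 16.00 = 18.016 g/mol.
M(H2) = 2(1.008) = 2.016 g/mol.
n(H2O) = 452.30 g / 18.016 g/mol = 25.106 mol.
From the equation the H2O:H2 mole ratio is 2:1, so n(H2) = 25.106 × 1/2 = 12.553 mol.
Mass of H2 = 12.553 mol × 2.016 g/mol = 25.306 g.
Actual mass collected = 25.306 g × 0.690 = 17.461 g.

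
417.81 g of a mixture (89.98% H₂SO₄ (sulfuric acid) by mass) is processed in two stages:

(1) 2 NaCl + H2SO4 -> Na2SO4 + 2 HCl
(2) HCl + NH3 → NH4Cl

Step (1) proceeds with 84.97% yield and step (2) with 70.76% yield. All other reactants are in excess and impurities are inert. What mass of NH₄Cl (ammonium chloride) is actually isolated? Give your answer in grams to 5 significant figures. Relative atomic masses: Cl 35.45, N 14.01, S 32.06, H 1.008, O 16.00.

246.57 g

Pure H2SO4 = 417.81 × 0.8998 = 375.945 g.
M(H2SO4) = 2(1.008) + 32.06 + 4(16.00) = 98.076 g/mol.
M(NH4Cl) = 14.01 + 4(1.008) + 35.45 = 53.492 g/mol.
n(H2SO4) = 375.945 / 98.076 = 3.83321 mol.
Step 1 (H2SO4:HCl = 1:2): theoretical n(HCl) = 7.66641 mol; at 84.97% yield, n(HCl) = 6.51415 mol.
Step 2 (HCl:NH4Cl = 1:1): theoretical n(NH4Cl) = 6.51415 mol, so theoretical mass = 6.51415 × 53.492 = 348.455 g.
At 70.76% yield, actual mass of NH4Cl = 348.455 × 0.7076 = 246.567 g.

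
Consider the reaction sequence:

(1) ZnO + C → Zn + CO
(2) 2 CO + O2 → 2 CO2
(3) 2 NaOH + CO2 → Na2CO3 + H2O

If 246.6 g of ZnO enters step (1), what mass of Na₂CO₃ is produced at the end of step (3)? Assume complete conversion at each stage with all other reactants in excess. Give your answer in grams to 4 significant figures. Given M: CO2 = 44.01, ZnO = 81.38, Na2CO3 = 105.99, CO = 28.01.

321.2 g

n(ZnO) = 246.6 / 81.38 = 3.0302 mol.
Reaction (1): ZnO→CO ratio 1:1 ⇒ n(CO) = 3.0302 mol.
Reaction (2): CO→CO2 ratio 2:2 ⇒ n(CO2) = 3.0302 mol.
Reaction (3): CO2→Na2CO3 ratio 1:1 ⇒ n(Na2CO3) = 3.0302 mol.
Mass of Na2CO3 = 3.0302 × 105.99 = 321.17 g.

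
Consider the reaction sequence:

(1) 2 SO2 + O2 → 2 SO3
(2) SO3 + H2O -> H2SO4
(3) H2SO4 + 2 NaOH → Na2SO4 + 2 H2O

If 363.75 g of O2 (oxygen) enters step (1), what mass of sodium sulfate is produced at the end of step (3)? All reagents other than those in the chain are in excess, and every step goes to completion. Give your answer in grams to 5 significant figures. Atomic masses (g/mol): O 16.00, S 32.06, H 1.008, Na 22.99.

M(O2) = 2(16.00) = 32.00 g/mol.
M(Na2SO4) = 2(22.99) + 32.06 + 4(16.00) = 142.04 g/mol.
n(O2) = 363.75 / 32.00 = 11.3672 mol.
Reaction (1): O2→SO3 ratio 1:2 ⇒ n(SO3) = 22.7344 mol.
Reaction (2): SO3→H2SO4 ratio 1:1 ⇒ n(H2SO4) = 22.7344 mol.
Reaction (3): H2SO4→Na2SO4 ratio 1:1 ⇒ n(Na2SO4) = 22.7344 mol.
Mass of Na2SO4 = 22.7344 × 142.04 = 3229.19 g.

3229.2 g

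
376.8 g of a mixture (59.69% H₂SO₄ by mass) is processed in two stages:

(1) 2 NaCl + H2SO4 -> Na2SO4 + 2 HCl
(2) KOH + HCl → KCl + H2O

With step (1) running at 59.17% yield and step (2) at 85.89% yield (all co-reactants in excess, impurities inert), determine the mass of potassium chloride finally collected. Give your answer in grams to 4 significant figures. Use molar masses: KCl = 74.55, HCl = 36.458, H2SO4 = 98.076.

Pure H2SO4 = 376.8 × 0.5969 = 224.91 g.
n(H2SO4) = 224.91 / 98.076 = 2.2932 mol.
Step 1 (H2SO4:HCl = 1:2): theoretical n(HCl) = 4.5865 mol; at 59.17% yield, n(HCl) = 2.7138 mol.
Step 2 (HCl:KCl = 1:1): theoretical n(KCl) = 2.7138 mol, so theoretical mass = 2.7138 × 74.55 = 202.32 g.
At 85.89% yield, actual mass of KCl = 202.32 × 0.8589 = 173.77 g.

173.8 g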